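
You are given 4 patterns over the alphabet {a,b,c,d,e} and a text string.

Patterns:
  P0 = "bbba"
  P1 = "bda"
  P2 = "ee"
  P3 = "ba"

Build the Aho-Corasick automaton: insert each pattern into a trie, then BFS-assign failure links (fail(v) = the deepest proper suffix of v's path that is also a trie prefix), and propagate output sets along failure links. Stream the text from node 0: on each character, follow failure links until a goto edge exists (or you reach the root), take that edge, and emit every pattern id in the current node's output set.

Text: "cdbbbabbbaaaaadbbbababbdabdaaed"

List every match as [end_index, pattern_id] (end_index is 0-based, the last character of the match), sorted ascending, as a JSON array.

Build:
Trie (insert patterns):
  0='ε' goto b→1 e→7
  1='b' goto a→9 b→2 d→5
  2='bb' goto b→3
  3='bbb' goto a→4
  4='bbba' goto ·  ←P0
  5='bd' goto a→6
  6='bda' goto ·  ←P1
  7='e' goto e→8
  8='ee' goto ·  ←P2
  9='ba' goto ·  ←P3

Failure links (BFS by depth):
  fail(1) 'b': from fail(0)=0 chase 'b': 0 ⇒ 0;  out=∅∪out(0)=∅
  fail(7) 'e': from fail(0)=0 chase 'e': 0 ⇒ 0;  out=∅∪out(0)=∅
  fail(2) 'bb': from fail(1)=0 chase 'b': 0 ⇒ 1;  out=∅∪out(1)=∅
  fail(5) 'bd': from fail(1)=0 chase 'd': 0 ⇒ 0;  out=∅∪out(0)=∅
  fail(8) 'ee': from fail(7)=0 chase 'e': 0 ⇒ 7;  out={2}∪out(7)={2}
  fail(9) 'ba': from fail(1)=0 chase 'a': 0 ⇒ 0;  out={3}∪out(0)={3}
  fail(3) 'bbb': from fail(2)=1 chase 'b': 1 ⇒ 2;  out=∅∪out(2)=∅
  fail(6) 'bda': from fail(5)=0 chase 'a': 0 ⇒ 0;  out={1}∪out(0)={1}
  fail(4) 'bbba': from fail(3)=2 chase 'a': 2→1 ⇒ 9;  out={0}∪out(9)={0,3}

Scan:
[0] read 'c'  n0⇒n0
[1] read 'd'  n0⇒n0
[2] read 'b'  n0⇒n1
[3] read 'b'  n1⇒n2
[4] read 'b'  n2⇒n3
[5] read 'a'  n3⇒n4  → match P0@[2:5],P3@[4:5]
[6] read 'b'  n4⇒n1 (via fail)
[7] read 'b'  n1⇒n2
[8] read 'b'  n2⇒n3
[9] read 'a'  n3⇒n4  → match P0@[6:9],P3@[8:9]
[10] read 'a'  n4⇒n0 (via fail)
[11] read 'a'  n0⇒n0
[12] read 'a'  n0⇒n0
[13] read 'a'  n0⇒n0
[14] read 'd'  n0⇒n0
[15] read 'b'  n0⇒n1
[16] read 'b'  n1⇒n2
[17] read 'b'  n2⇒n3
[18] read 'a'  n3⇒n4  → match P0@[15:18],P3@[17:18]
[19] read 'b'  n4⇒n1 (via fail)
[20] read 'a'  n1⇒n9  → match P3@[19:20]
[21] read 'b'  n9⇒n1 (via fail)
[22] read 'b'  n1⇒n2
[23] read 'd'  n2⇒n5 (via fail)
[24] read 'a'  n5⇒n6  → match P1@[22:24]
[25] read 'b'  n6⇒n1 (via fail)
[26] read 'd'  n1⇒n5
[27] read 'a'  n5⇒n6  → match P1@[25:27]
[28] read 'a'  n6⇒n0 (via fail)
[29] read 'e'  n0⇒n7
[30] read 'd'  n7⇒n0 (via fail)

All matches (sorted): [[5,0],[5,3],[9,0],[9,3],[18,0],[18,3],[20,3],[24,1],[27,1]]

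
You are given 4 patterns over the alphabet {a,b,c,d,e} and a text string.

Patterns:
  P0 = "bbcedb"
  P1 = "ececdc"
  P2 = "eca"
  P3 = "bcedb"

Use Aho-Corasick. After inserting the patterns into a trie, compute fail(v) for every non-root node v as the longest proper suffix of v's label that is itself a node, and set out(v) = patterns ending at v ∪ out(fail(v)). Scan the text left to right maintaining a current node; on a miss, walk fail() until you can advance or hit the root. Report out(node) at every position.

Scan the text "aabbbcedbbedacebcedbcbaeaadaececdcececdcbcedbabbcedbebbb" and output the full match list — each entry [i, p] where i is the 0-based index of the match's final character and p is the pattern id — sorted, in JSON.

Build automaton:
Trie (insert patterns):
  n0 'ε': b→1 e→7
  n1 'b': b→2 c→14
  n2 'bb': c→3
  n3 'bbc': e→4
  n4 'bbce': d→5
  n5 'bbced': b→6
  n6 'bbcedb': ·  [P0 ends]
  n7 'e': c→8
  n8 'ec': a→13 e→9
  n9 'ece': c→10
  n10 'ecec': d→11
  n11 'ececd': c→12
  n12 'ececdc': ·  [P1 ends]
  n13 'eca': ·  [P2 ends]
  n14 'bc': e→15
  n15 'bce': d→16
  n16 'bced': b→17
  n17 'bcedb': ·  [P3 ends]

BFS fail/out derivation:
  n1('b'): parent n0 fail=0; on 'b' 0 → fail=0;  out ∅∪∅=∅
  n7('e'): parent n0 fail=0; on 'e' 0 → fail=0;  out ∅∪∅=∅
  n2('bb'): parent n1 fail=0; on 'b' 0 → fail=1;  out ∅∪∅=∅
  n8('ec'): parent n7 fail=0; on 'c' 0 → fail=0;  out ∅∪∅=∅
  n14('bc'): parent n1 fail=0; on 'c' 0 → fail=0;  out ∅∪∅=∅
  n3('bbc'): parent n2 fail=1; on 'c' 1 → fail=14;  out ∅∪∅=∅
  n9('ece'): parent n8 fail=0; on 'e' 0 → fail=7;  out ∅∪∅=∅
  n13('eca'): parent n8 fail=0; on 'a' 0 → fail=0;  out {2}∪∅={2}
  n15('bce'): parent n14 fail=0; on 'e' 0 → fail=7;  out ∅∪∅=∅
  n4('bbce'): parent n3 fail=14; on 'e' 14 → fail=15;  out ∅∪∅=∅
  n10('ecec'): parent n9 fail=7; on 'c' 7 → fail=8;  out ∅∪∅=∅
  n16('bced'): parent n15 fail=7; on 'd' 7→0 → fail=0;  out ∅∪∅=∅
  n5('bbced'): parent n4 fail=15; on 'd' 15 → fail=16;  out ∅∪∅=∅
  n11('ececd'): parent n10 fail=8; on 'd' 8→0 → fail=0;  out ∅∪∅=∅
  n17('bcedb'): parent n16 fail=0; on 'b' 0 → fail=1;  out {3}∪∅={3}
  n6('bbcedb'): parent n5 fail=16; on 'b' 16 → fail=17;  out {0}∪{3}={0,3}
  n12('ececdc'): parent n11 fail=0; on 'c' 0 → fail=0;  out {1}∪∅={1}

Text stream:
i=0 'a': node 0→0
i=1 'a': node 0→0
i=2 'b': node 0→1
i=3 'b': node 1→2
i=4 'b': node 2→2 ·f
i=5 'c': node 2→3
i=6 'e': node 3→4
i=7 'd': node 4→5
i=8 'b': node 5→6  emit P0@[3:8],P3@[4:8]
i=9 'b': node 6→2 ·f
i=10 'e': node 2→7 ·f
i=11 'd': node 7→0 ·f
i=12 'a': node 0→0
i=13 'c': node 0→0
i=14 'e': node 0→7
i=15 'b': node 7→1 ·f
i=16 'c': node 1→14
i=17 'e': node 14→15
i=18 'd': node 15→16
i=19 'b': node 16→17  emit P3@[15:19]
i=20 'c': node 17→14 ·f
i=21 'b': node 14→1 ·f
i=22 'a': node 1→0 ·f
i=23 'e': node 0→7
i=24 'a': node 7→0 ·f
i=25 'a': node 0→0
i=26 'd': node 0→0
i=27 'a': node 0→0
i=28 'e': node 0→7
i=29 'c': node 7→8
i=30 'e': node 8→9
i=31 'c': node 9→10
i=32 'd': node 10→11
i=33 'c': node 11→12  emit P1@[28:33]
i=34 'e': node 12→7 ·f
i=35 'c': node 7→8
i=36 'e': node 8→9
i=37 'c': node 9→10
i=38 'd': node 10→11
i=39 'c': node 11→12  emit P1@[34:39]
i=40 'b': node 12→1 ·f
i=41 'c': node 1→14
i=42 'e': node 14→15
i=43 'd': node 15→16
i=44 'b': node 16→17  emit P3@[40:44]
i=45 'a': node 17→0 ·f
i=46 'b': node 0→1
i=47 'b': node 1→2
i=48 'c': node 2→3
i=49 'e': node 3→4
i=50 'd': node 4→5
i=51 'b': node 5→6  emit P0@[46:51],P3@[47:51]
i=52 'e': node 6→7 ·f
i=53 'b': node 7→1 ·f
i=54 'b': node 1→2
i=55 'b': node 2→2 ·f

All matches (sorted): [[8,0],[8,3],[19,3],[33,1],[39,1],[44,3],[51,0],[51,3]]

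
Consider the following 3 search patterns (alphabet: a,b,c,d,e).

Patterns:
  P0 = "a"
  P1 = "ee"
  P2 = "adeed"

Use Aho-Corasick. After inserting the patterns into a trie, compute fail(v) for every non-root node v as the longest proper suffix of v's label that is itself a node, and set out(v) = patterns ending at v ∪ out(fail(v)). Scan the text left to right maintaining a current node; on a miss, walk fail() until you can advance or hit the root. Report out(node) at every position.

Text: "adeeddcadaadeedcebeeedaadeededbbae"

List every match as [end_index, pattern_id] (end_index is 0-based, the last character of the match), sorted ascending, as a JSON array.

Build:
Trie (insert patterns):
  0='ε' goto a→1 e→2
  1='a' goto d→4  [P0 ends]
  2='e' goto e→3
  3='ee' goto ·  [P1 ends]
  4='ad' goto e→5
  5='ade' goto e→6
  6='adee' goto d→7
  7='adeed' goto ·  [P2 ends]

BFS fail/out derivation:
  fail(1) 'a': from fail(0)=0 chase 'a': 0 ⇒ 0;  out={0}∪out(0)={0}
  fail(2) 'e': from fail(0)=0 chase 'e': 0 ⇒ 0;  out=∅∪out(0)=∅
  fail(3) 'ee': from fail(2)=0 chase 'e': 0 ⇒ 2;  out={1}∪out(2)={1}
  fail(4) 'ad': from fail(1)=0 chase 'd': 0 ⇒ 0;  out=∅∪out(0)=∅
  fail(5) 'ade': from fail(4)=0 chase 'e': 0 ⇒ 2;  out=∅∪out(2)=∅
  fail(6) 'adee': from fail(5)=2 chase 'e': 2 ⇒ 3;  out=∅∪out(3)={1}
  fail(7) 'adeed': from fail(6)=3 chase 'd': 3→2→0 ⇒ 0;  out={2}∪out(0)={2}

Text stream:
i=0 'a': node 0→1  emit P0@[0:0]
i=1 'd': node 1→4
i=2 'e': node 4→5
i=3 'e': node 5→6  emit P1@[2:3]
i=4 'd': node 6→7  emit P2@[0:4]
i=5 'd': node 7→0 ·f
i=6 'c': node 0→0
i=7 'a': node 0→1  emit P0@[7:7]
i=8 'd': node 1→4
i=9 'a': node 4→1 ·f  emit P0@[9:9]
i=10 'a': node 1→1 ·f  emit P0@[10:10]
i=11 'd': node 1→4
i=12 'e': node 4→5
i=13 'e': node 5→6  emit P1@[12:13]
i=14 'd': node 6→7  emit P2@[10:14]
i=15 'c': node 7→0 ·f
i=16 'e': node 0→2
i=17 'b': node 2→0 ·f
i=18 'e': node 0→2
i=19 'e': node 2→3  emit P1@[18:19]
i=20 'e': node 3→3 ·f  emit P1@[19:20]
i=21 'd': node 3→0 ·f
i=22 'a': node 0→1  emit P0@[22:22]
i=23 'a': node 1→1 ·f  emit P0@[23:23]
i=24 'd': node 1→4
i=25 'e': node 4→5
i=26 'e': node 5→6  emit P1@[25:26]
i=27 'd': node 6→7  emit P2@[23:27]
i=28 'e': node 7→2 ·f
i=29 'd': node 2→0 ·f
i=30 'b': node 0→0
i=31 'b': node 0→0
i=32 'a': node 0→1  emit P0@[32:32]
i=33 'e': node 1→2 ·f

Matches: [[0,0],[3,1],[4,2],[7,0],[9,0],[10,0],[13,1],[14,2],[19,1],[20,1],[22,0],[23,0],[26,1],[27,2],[32,0]]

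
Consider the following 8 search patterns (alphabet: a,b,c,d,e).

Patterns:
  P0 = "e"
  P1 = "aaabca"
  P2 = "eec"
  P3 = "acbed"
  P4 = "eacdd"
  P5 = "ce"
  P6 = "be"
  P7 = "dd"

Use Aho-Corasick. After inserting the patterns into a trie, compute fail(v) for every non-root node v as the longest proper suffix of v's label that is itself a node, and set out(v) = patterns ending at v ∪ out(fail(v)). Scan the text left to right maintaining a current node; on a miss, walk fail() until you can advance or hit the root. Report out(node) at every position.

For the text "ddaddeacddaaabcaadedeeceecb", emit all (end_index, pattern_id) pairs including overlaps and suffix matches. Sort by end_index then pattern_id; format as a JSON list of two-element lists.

Build:
Trie nodes:
  n0 'ε': a→2 b→20 c→18 d→22 e→1
  n1 'e': a→14 e→8  [P0 ends]
  n2 'a': a→3 c→10
  n3 'aa': a→4
  n4 'aaa': b→5
  n5 'aaab': c→6
  n6 'aaabc': a→7
  n7 'aaabca': ·  [P1 ends]
  n8 'ee': c→9
  n9 'eec': ·  [P2 ends]
  n10 'ac': b→11
  n11 'acb': e→12
  n12 'acbe': d→13
  n13 'acbed': ·  [P3 ends]
  n14 'ea': c→15
  n15 'eac': d→16
  n16 'eacd': d→17
  n17 'eacdd': ·  [P4 ends]
  n18 'c': e→19
  n19 'ce': ·  [P5 ends]
  n20 'b': e→21
  n21 'be': ·  [P6 ends]
  n22 'd': d→23
  n23 'dd': ·  [P7 ends]

BFS fail/out derivation:
  n1('e'): parent n0 fail=0; on 'e' 0 → fail=0;  out {0}∪∅={0}
  n2('a'): parent n0 fail=0; on 'a' 0 → fail=0;  out ∅∪∅=∅
  n18('c'): parent n0 fail=0; on 'c' 0 → fail=0;  out ∅∪∅=∅
  n20('b'): parent n0 fail=0; on 'b' 0 → fail=0;  out ∅∪∅=∅
  n22('d'): parent n0 fail=0; on 'd' 0 → fail=0;  out ∅∪∅=∅
  n3('aa'): parent n2 fail=0; on 'a' 0 → fail=2;  out ∅∪∅=∅
  n8('ee'): parent n1 fail=0; on 'e' 0 → fail=1;  out ∅∪{0}={0}
  n10('ac'): parent n2 fail=0; on 'c' 0 → fail=18;  out ∅∪∅=∅
  n14('ea'): parent n1 fail=0; on 'a' 0 → fail=2;  out ∅∪∅=∅
  n19('ce'): parent n18 fail=0; on 'e' 0 → fail=1;  out {5}∪{0}={0,5}
  n21('be'): parent n20 fail=0; on 'e' 0 → fail=1;  out {6}∪{0}={0,6}
  n23('dd'): parent n22 fail=0; on 'd' 0 → fail=22;  out {7}∪∅={7}
  n4('aaa'): parent n3 fail=2; on 'a' 2 → fail=3;  out ∅∪∅=∅
  n9('eec'): parent n8 fail=1; on 'c' 1→0 → fail=18;  out {2}∪∅={2}
  n11('acb'): parent n10 fail=18; on 'b' 18→0 → fail=20;  out ∅∪∅=∅
  n15('eac'): parent n14 fail=2; on 'c' 2 → fail=10;  out ∅∪∅=∅
  n5('aaab'): parent n4 fail=3; on 'b' 3→2→0 → fail=20;  out ∅∪∅=∅
  n12('acbe'): parent n11 fail=20; on 'e' 20 → fail=21;  out ∅∪{0,6}={0,6}
  n16('eacd'): parent n15 fail=10; on 'd' 10→18→0 → fail=22;  out ∅∪∅=∅
  n6('aaabc'): parent n5 fail=20; on 'c' 20→0 → fail=18;  out ∅∪∅=∅
  n13('acbed'): parent n12 fail=21; on 'd' 21→1→0 → fail=22;  out {3}∪∅={3}
  n17('eacdd'): parent n16 fail=22; on 'd' 22 → fail=23;  out {4}∪{7}={4,7}
  n7('aaabca'): parent n6 fail=18; on 'a' 18→0 → fail=2;  out {1}∪∅={1}

Scan:
[0] read 'd'  n0⇒n22
[1] read 'd'  n22⇒n23  emit P7@[0:1]
[2] read 'a'  n23⇒n2 (fail-walked)
[3] read 'd'  n2⇒n22 (fail-walked)
[4] read 'd'  n22⇒n23  emit P7@[3:4]
[5] read 'e'  n23⇒n1 (fail-walked)  emit P0@[5:5]
[6] read 'a'  n1⇒n14
[7] read 'c'  n14⇒n15
[8] read 'd'  n15⇒n16
[9] read 'd'  n16⇒n17  emit P4@[5:9],P7@[8:9]
[10] read 'a'  n17⇒n2 (fail-walked)
[11] read 'a'  n2⇒n3
[12] read 'a'  n3⇒n4
[13] read 'b'  n4⇒n5
[14] read 'c'  n5⇒n6
[15] read 'a'  n6⇒n7  emit P1@[10:15]
[16] read 'a'  n7⇒n3 (fail-walked)
[17] read 'd'  n3⇒n22 (fail-walked)
[18] read 'e'  n22⇒n1 (fail-walked)  emit P0@[18:18]
[19] read 'd'  n1⇒n22 (fail-walked)
[20] read 'e'  n22⇒n1 (fail-walked)  emit P0@[20:20]
[21] read 'e'  n1⇒n8  emit P0@[21:21]
[22] read 'c'  n8⇒n9  emit P2@[20:22]
[23] read 'e'  n9⇒n19 (fail-walked)  emit P0@[23:23],P5@[22:23]
[24] read 'e'  n19⇒n8 (fail-walked)  emit P0@[24:24]
[25] read 'c'  n8⇒n9  emit P2@[23:25]
[26] read 'b'  n9⇒n20 (fail-walked)

Result: [[1,7],[4,7],[5,0],[9,4],[9,7],[15,1],[18,0],[20,0],[21,0],[22,2],[23,0],[23,5],[24,0],[25,2]]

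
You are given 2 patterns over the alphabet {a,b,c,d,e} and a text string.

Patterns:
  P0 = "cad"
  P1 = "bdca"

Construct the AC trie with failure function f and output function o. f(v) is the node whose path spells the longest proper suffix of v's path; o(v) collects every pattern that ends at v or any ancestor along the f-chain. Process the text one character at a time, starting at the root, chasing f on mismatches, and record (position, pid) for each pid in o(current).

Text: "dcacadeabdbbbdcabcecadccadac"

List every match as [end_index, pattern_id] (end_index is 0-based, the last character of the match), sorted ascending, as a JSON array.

Construct AC machine:
Trie nodes:
  0='ε' goto b→4 c→1
  1='c' goto a→2
  2='ca' goto d→3
  3='cad' goto ·  ←P0
  4='b' goto d→5
  5='bd' goto c→6
  6='bdc' goto a→7
  7='bdca' goto ·  ←P1

Failure links (BFS by depth):
  n1('c'): parent n0 fail=0; on 'c' 0 → fail=0;  out ∅∪∅=∅
  n4('b'): parent n0 fail=0; on 'b' 0 → fail=0;  out ∅∪∅=∅
  n2('ca'): parent n1 fail=0; on 'a' 0 → fail=0;  out ∅∪∅=∅
  n5('bd'): parent n4 fail=0; on 'd' 0 → fail=0;  out ∅∪∅=∅
  n3('cad'): parent n2 fail=0; on 'd' 0 → fail=0;  out {0}∪∅={0}
  n6('bdc'): parent n5 fail=0; on 'c' 0 → fail=1;  out ∅∪∅=∅
  n7('bdca'): parent n6 fail=1; on 'a' 1 → fail=2;  out {1}∪∅={1}

Text stream:
i=0 'd': node 0→0
i=1 'c': node 0→1
i=2 'a': node 1→2
i=3 'c': node 2→1 (fail-walked)
i=4 'a': node 1→2
i=5 'd': node 2→3  → match P0@[3:5]
i=6 'e': node 3→0 (fail-walked)
i=7 'a': node 0→0
i=8 'b': node 0→4
i=9 'd': node 4→5
i=10 'b': node 5→4 (fail-walked)
i=11 'b': node 4→4 (fail-walked)
i=12 'b': node 4→4 (fail-walked)
i=13 'd': node 4→5
i=14 'c': node 5→6
i=15 'a': node 6→7  → match P1@[12:15]
i=16 'b': node 7→4 (fail-walked)
i=17 'c': node 4→1 (fail-walked)
i=18 'e': node 1→0 (fail-walked)
i=19 'c': node 0→1
i=20 'a': node 1→2
i=21 'd': node 2→3  → match P0@[19:21]
i=22 'c': node 3→1 (fail-walked)
i=23 'c': node 1→1 (fail-walked)
i=24 'a': node 1→2
i=25 'd': node 2→3  → match P0@[23:25]
i=26 'a': node 3→0 (fail-walked)
i=27 'c': node 0→1

Result: [[5,0],[15,1],[21,0],[25,0]]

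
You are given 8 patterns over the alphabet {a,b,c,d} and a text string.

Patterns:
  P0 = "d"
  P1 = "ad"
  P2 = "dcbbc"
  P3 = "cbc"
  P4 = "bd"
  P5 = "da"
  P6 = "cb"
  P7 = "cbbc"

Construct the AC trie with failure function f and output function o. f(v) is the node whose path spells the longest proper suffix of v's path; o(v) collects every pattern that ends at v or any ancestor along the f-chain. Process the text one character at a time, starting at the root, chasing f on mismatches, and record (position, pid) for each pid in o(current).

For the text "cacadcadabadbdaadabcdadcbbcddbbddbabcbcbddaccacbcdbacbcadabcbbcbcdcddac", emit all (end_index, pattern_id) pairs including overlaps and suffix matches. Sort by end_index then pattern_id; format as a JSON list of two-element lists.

Build automaton:
Trie (insert patterns):
  0='ε' goto a→2 b→11 c→8 d→1
  1='d' goto a→13 c→4  [P0 ends]
  2='a' goto d→3
  3='ad' goto ·  [P1 ends]
  4='dc' goto b→5
  5='dcb' goto b→6
  6='dcbb' goto c→7
  7='dcbbc' goto ·  [P2 ends]
  8='c' goto b→9
  9='cb' goto b→14 c→10  [P6 ends]
  10='cbc' goto ·  [P3 ends]
  11='b' goto d→12
  12='bd' goto ·  [P4 ends]
  13='da' goto ·  [P5 ends]
  14='cbb' goto c→15
  15='cbbc' goto ·  [P7 ends]

Failure links (BFS by depth):
  n1('d'): parent n0 fail=0; on 'd' 0 → fail=0;  out {0}∪∅={0}
  n2('a'): parent n0 fail=0; on 'a' 0 → fail=0;  out ∅∪∅=∅
  n8('c'): parent n0 fail=0; on 'c' 0 → fail=0;  out ∅∪∅=∅
  n11('b'): parent n0 fail=0; on 'b' 0 → fail=0;  out ∅∪∅=∅
  n3('ad'): parent n2 fail=0; on 'd' 0 → fail=1;  out {1}∪{0}={0,1}
  n4('dc'): parent n1 fail=0; on 'c' 0 → fail=8;  out ∅∪∅=∅
  n9('cb'): parent n8 fail=0; on 'b' 0 → fail=11;  out {6}∪∅={6}
  n12('bd'): parent n11 fail=0; on 'd' 0 → fail=1;  out {4}∪{0}={0,4}
  n13('da'): parent n1 fail=0; on 'a' 0 → fail=2;  out {5}∪∅={5}
  n5('dcb'): parent n4 fail=8; on 'b' 8 → fail=9;  out ∅∪{6}={6}
  n10('cbc'): parent n9 fail=11; on 'c' 11→0 → fail=8;  out {3}∪∅={3}
  n14('cbb'): parent n9 fail=11; on 'b' 11→0 → fail=11;  out ∅∪∅=∅
  n6('dcbb'): parent n5 fail=9; on 'b' 9 → fail=14;  out ∅∪∅=∅
  n15('cbbc'): parent n14 fail=11; on 'c' 11→0 → fail=8;  out {7}∪∅={7}
  n7('dcbbc'): parent n6 fail=14; on 'c' 14 → fail=15;  out {2}∪{7}={2,7}

Run:
i=0 'c': node 0→8
i=1 'a': node 8→2 (via fail)
i=2 'c': node 2→8 (via fail)
i=3 'a': node 8→2 (via fail)
i=4 'd': node 2→3  → match P0@[4:4],P1@[3:4]
i=5 'c': node 3→4 (via fail)
i=6 'a': node 4→2 (via fail)
i=7 'd': node 2→3  → match P0@[7:7],P1@[6:7]
i=8 'a': node 3→13 (via fail)  → match P5@[7:8]
i=9 'b': node 13→11 (via fail)
i=10 'a': node 11→2 (via fail)
i=11 'd': node 2→3  → match P0@[11:11],P1@[10:11]
i=12 'b': node 3→11 (via fail)
i=13 'd': node 11→12  → match P0@[13:13],P4@[12:13]
i=14 'a': node 12→13 (via fail)  → match P5@[13:14]
i=15 'a': node 13→2 (via fail)
i=16 'd': node 2→3  → match P0@[16:16],P1@[15:16]
i=17 'a': node 3→13 (via fail)  → match P5@[16:17]
i=18 'b': node 13→11 (via fail)
i=19 'c': node 11→8 (via fail)
i=20 'd': node 8→1 (via fail)  → match P0@[20:20]
i=21 'a': node 1→13  → match P5@[20:21]
i=22 'd': node 13→3 (via fail)  → match P0@[22:22],P1@[21:22]
i=23 'c': node 3→4 (via fail)
i=24 'b': node 4→5  → match P6@[23:24]
i=25 'b': node 5→6
i=26 'c': node 6→7  → match P2@[22:26],P7@[23:26]
i=27 'd': node 7→1 (via fail)  → match P0@[27:27]
i=28 'd': node 1→1 (via fail)  → match P0@[28:28]
i=29 'b': node 1→11 (via fail)
i=30 'b': node 11→11 (via fail)
i=31 'd': node 11→12  → match P0@[31:31],P4@[30:31]
i=32 'd': node 12→1 (via fail)  → match P0@[32:32]
i=33 'b': node 1→11 (via fail)
i=34 'a': node 11→2 (via fail)
i=35 'b': node 2→11 (via fail)
i=36 'c': node 11→8 (via fail)
i=37 'b': node 8→9  → match P6@[36:37]
i=38 'c': node 9→10  → match P3@[36:38]
i=39 'b': node 10→9 (via fail)  → match P6@[38:39]
i=40 'd': node 9→12 (via fail)  → match P0@[40:40],P4@[39:40]
i=41 'd': node 12→1 (via fail)  → match P0@[41:41]
i=42 'a': node 1→13  → match P5@[41:42]
i=43 'c': node 13→8 (via fail)
i=44 'c': node 8→8 (via fail)
i=45 'a': node 8→2 (via fail)
i=46 'c': node 2→8 (via fail)
i=47 'b': node 8→9  → match P6@[46:47]
i=48 'c': node 9→10  → match P3@[46:48]
i=49 'd': node 10→1 (via fail)  → match P0@[49:49]
i=50 'b': node 1→11 (via fail)
i=51 'a': node 11→2 (via fail)
i=52 'c': node 2→8 (via fail)
i=53 'b': node 8→9  → match P6@[52:53]
i=54 'c': node 9→10  → match P3@[52:54]
i=55 'a': node 10→2 (via fail)
i=56 'd': node 2→3  → match P0@[56:56],P1@[55:56]
i=57 'a': node 3→13 (via fail)  → match P5@[56:57]
i=58 'b': node 13→11 (via fail)
i=59 'c': node 11→8 (via fail)
i=60 'b': node 8→9  → match P6@[59:60]
i=61 'b': node 9→14
i=62 'c': node 14→15  → match P7@[59:62]
i=63 'b': node 15→9 (via fail)  → match P6@[62:63]
i=64 'c': node 9→10  → match P3@[62:64]
i=65 'd': node 10→1 (via fail)  → match P0@[65:65]
i=66 'c': node 1→4
i=67 'd': node 4→1 (via fail)  → match P0@[67:67]
i=68 'd': node 1→1 (via fail)  → match P0@[68:68]
i=69 'a': node 1→13  → match P5@[68:69]
i=70 'c': node 13→8 (via fail)

All matches (sorted): [[4,0],[4,1],[7,0],[7,1],[8,5],[11,0],[11,1],[13,0],[13,4],[14,5],[16,0],[16,1],[17,5],[20,0],[21,5],[22,0],[22,1],[24,6],[26,2],[26,7],[27,0],[28,0],[31,0],[31,4],[32,0],[37,6],[38,3],[39,6],[40,0],[40,4],[41,0],[42,5],[47,6],[48,3],[49,0],[53,6],[54,3],[56,0],[56,1],[57,5],[60,6],[62,7],[63,6],[64,3],[65,0],[67,0],[68,0],[69,5]]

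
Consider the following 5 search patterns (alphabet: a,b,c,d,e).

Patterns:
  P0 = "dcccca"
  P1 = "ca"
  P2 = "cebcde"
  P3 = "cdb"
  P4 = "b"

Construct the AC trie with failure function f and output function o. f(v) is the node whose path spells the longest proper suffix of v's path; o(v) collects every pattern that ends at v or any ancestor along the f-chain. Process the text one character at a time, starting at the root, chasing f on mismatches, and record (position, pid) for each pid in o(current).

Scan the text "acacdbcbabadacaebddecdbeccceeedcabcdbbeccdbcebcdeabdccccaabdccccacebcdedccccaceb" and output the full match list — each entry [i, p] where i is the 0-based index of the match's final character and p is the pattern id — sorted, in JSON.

Construct AC machine:
Trie (insert patterns):
  0='ε' goto b→16 c→7 d→1
  1='d' goto c→2
  2='dc' goto c→3
  3='dcc' goto c→4
  4='dccc' goto c→5
  5='dcccc' goto a→6
  6='dcccca' goto ·  ←P0
  7='c' goto a→8 d→14 e→9
  8='ca' goto ·  ←P1
  9='ce' goto b→10
  10='ceb' goto c→11
  11='cebc' goto d→12
  12='cebcd' goto e→13
  13='cebcde' goto ·  ←P2
  14='cd' goto b→15
  15='cdb' goto ·  ←P3
  16='b' goto ·  ←P4

BFS fail/out derivation:
  n1('d'): parent n0 fail=0; on 'd' 0 → fail=0;  out ∅∪∅=∅
  n7('c'): parent n0 fail=0; on 'c' 0 → fail=0;  out ∅∪∅=∅
  n16('b'): parent n0 fail=0; on 'b' 0 → fail=0;  out {4}∪∅={4}
  n2('dc'): parent n1 fail=0; on 'c' 0 → fail=7;  out ∅∪∅=∅
  n8('ca'): parent n7 fail=0; on 'a' 0 → fail=0;  out {1}∪∅={1}
  n9('ce'): parent n7 fail=0; on 'e' 0 → fail=0;  out ∅∪∅=∅
  n14('cd'): parent n7 fail=0; on 'd' 0 → fail=1;  out ∅∪∅=∅
  n3('dcc'): parent n2 fail=7; on 'c' 7→0 → fail=7;  out ∅∪∅=∅
  n10('ceb'): parent n9 fail=0; on 'b' 0 → fail=16;  out ∅∪{4}={4}
  n15('cdb'): parent n14 fail=1; on 'b' 1→0 → fail=16;  out {3}∪{4}={3,4}
  n4('dccc'): parent n3 fail=7; on 'c' 7→0 → fail=7;  out ∅∪∅=∅
  n11('cebc'): parent n10 fail=16; on 'c' 16→0 → fail=7;  out ∅∪∅=∅
  n5('dcccc'): parent n4 fail=7; on 'c' 7→0 → fail=7;  out ∅∪∅=∅
  n12('cebcd'): parent n11 fail=7; on 'd' 7 → fail=14;  out ∅∪∅=∅
  n6('dcccca'): parent n5 fail=7; on 'a' 7 → fail=8;  out {0}∪{1}={0,1}
  n13('cebcde'): parent n12 fail=14; on 'e' 14→1→0 → fail=0;  out {2}∪∅={2}

Text stream:
[0] read 'a'  n0⇒n0
[1] read 'c'  n0⇒n7
[2] read 'a'  n7⇒n8  → match P1@[1:2]
[3] read 'c'  n8⇒n7 ·f
[4] read 'd'  n7⇒n14
[5] read 'b'  n14⇒n15  → match P3@[3:5],P4@[5:5]
[6] read 'c'  n15⇒n7 ·f
[7] read 'b'  n7⇒n16 ·f  → match P4@[7:7]
[8] read 'a'  n16⇒n0 ·f
[9] read 'b'  n0⇒n16  → match P4@[9:9]
[10] read 'a'  n16⇒n0 ·f
[11] read 'd'  n0⇒n1
[12] read 'a'  n1⇒n0 ·f
[13] read 'c'  n0⇒n7
[14] read 'a'  n7⇒n8  → match P1@[13:14]
[15] read 'e'  n8⇒n0 ·f
[16] read 'b'  n0⇒n16  → match P4@[16:16]
[17] read 'd'  n16⇒n1 ·f
[18] read 'd'  n1⇒n1 ·f
[19] read 'e'  n1⇒n0 ·f
[20] read 'c'  n0⇒n7
[21] read 'd'  n7⇒n14
[22] read 'b'  n14⇒n15  → match P3@[20:22],P4@[22:22]
[23] read 'e'  n15⇒n0 ·f
[24] read 'c'  n0⇒n7
[25] read 'c'  n7⇒n7 ·f
[26] read 'c'  n7⇒n7 ·f
[27] read 'e'  n7⇒n9
[28] read 'e'  n9⇒n0 ·f
[29] read 'e'  n0⇒n0
[30] read 'd'  n0⇒n1
[31] read 'c'  n1⇒n2
[32] read 'a'  n2⇒n8 ·f  → match P1@[31:32]
[33] read 'b'  n8⇒n16 ·f  → match P4@[33:33]
[34] read 'c'  n16⇒n7 ·f
[35] read 'd'  n7⇒n14
[36] read 'b'  n14⇒n15  → match P3@[34:36],P4@[36:36]
[37] read 'b'  n15⇒n16 ·f  → match P4@[37:37]
[38] read 'e'  n16⇒n0 ·f
[39] read 'c'  n0⇒n7
[40] read 'c'  n7⇒n7 ·f
[41] read 'd'  n7⇒n14
[42] read 'b'  n14⇒n15  → match P3@[40:42],P4@[42:42]
[43] read 'c'  n15⇒n7 ·f
[44] read 'e'  n7⇒n9
[45] read 'b'  n9⇒n10  → match P4@[45:45]
[46] read 'c'  n10⇒n11
[47] read 'd'  n11⇒n12
[48] read 'e'  n12⇒n13  → match P2@[43:48]
[49] read 'a'  n13⇒n0 ·f
[50] read 'b'  n0⇒n16  → match P4@[50:50]
[51] read 'd'  n16⇒n1 ·f
[52] read 'c'  n1⇒n2
[53] read 'c'  n2⇒n3
[54] read 'c'  n3⇒n4
[55] read 'c'  n4⇒n5
[56] read 'a'  n5⇒n6  → match P0@[51:56],P1@[55:56]
[57] read 'a'  n6⇒n0 ·f
[58] read 'b'  n0⇒n16  → match P4@[58:58]
[59] read 'd'  n16⇒n1 ·f
[60] read 'c'  n1⇒n2
[61] read 'c'  n2⇒n3
[62] read 'c'  n3⇒n4
[63] read 'c'  n4⇒n5
[64] read 'a'  n5⇒n6  → match P0@[59:64],P1@[63:64]
[65] read 'c'  n6⇒n7 ·f
[66] read 'e'  n7⇒n9
[67] read 'b'  n9⇒n10  → match P4@[67:67]
[68] read 'c'  n10⇒n11
[69] read 'd'  n11⇒n12
[70] read 'e'  n12⇒n13  → match P2@[65:70]
[71] read 'd'  n13⇒n1 ·f
[72] read 'c'  n1⇒n2
[73] read 'c'  n2⇒n3
[74] read 'c'  n3⇒n4
[75] read 'c'  n4⇒n5
[76] read 'a'  n5⇒n6  → match P0@[71:76],P1@[75:76]
[77] read 'c'  n6⇒n7 ·f
[78] read 'e'  n7⇒n9
[79] read 'b'  n9⇒n10  → match P4@[79:79]

All matches (sorted): [[2,1],[5,3],[5,4],[7,4],[9,4],[14,1],[16,4],[22,3],[22,4],[32,1],[33,4],[36,3],[36,4],[37,4],[42,3],[42,4],[45,4],[48,2],[50,4],[56,0],[56,1],[58,4],[64,0],[64,1],[67,4],[70,2],[76,0],[76,1],[79,4]]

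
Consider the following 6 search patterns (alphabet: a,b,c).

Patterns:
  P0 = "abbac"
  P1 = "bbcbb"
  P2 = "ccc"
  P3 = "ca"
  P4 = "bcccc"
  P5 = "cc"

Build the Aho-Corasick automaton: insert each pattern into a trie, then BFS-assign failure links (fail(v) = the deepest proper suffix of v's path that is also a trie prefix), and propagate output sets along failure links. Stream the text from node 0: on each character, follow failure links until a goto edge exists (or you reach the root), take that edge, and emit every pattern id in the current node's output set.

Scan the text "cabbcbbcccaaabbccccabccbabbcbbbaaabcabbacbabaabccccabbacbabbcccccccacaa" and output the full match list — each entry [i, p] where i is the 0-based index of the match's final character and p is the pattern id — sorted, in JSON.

Build:
Trie (insert patterns):
  n0 'ε': a→1 b→6 c→11
  n1 'a': b→2
  n2 'ab': b→3
  n3 'abb': a→4
  n4 'abba': c→5
  n5 'abbac': ·  [P0 ends]
  n6 'b': b→7 c→15
  n7 'bb': c→8
  n8 'bbc': b→9
  n9 'bbcb': b→10
  n10 'bbcbb': ·  [P1 ends]
  n11 'c': a→14 c→12
  n12 'cc': c→13  [P5 ends]
  n13 'ccc': ·  [P2 ends]
  n14 'ca': ·  [P3 ends]
  n15 'bc': c→16
  n16 'bcc': c→17
  n17 'bccc': c→18
  n18 'bcccc': ·  [P4 ends]

BFS fail/out derivation:
  fail(1) 'a': from fail(0)=0 chase 'a': 0 ⇒ 0;  out=∅∪out(0)=∅
  fail(6) 'b': from fail(0)=0 chase 'b': 0 ⇒ 0;  out=∅∪out(0)=∅
  fail(11) 'c': from fail(0)=0 chase 'c': 0 ⇒ 0;  out=∅∪out(0)=∅
  fail(2) 'ab': from fail(1)=0 chase 'b': 0 ⇒ 6;  out=∅∪out(6)=∅
  fail(7) 'bb': from fail(6)=0 chase 'b': 0 ⇒ 6;  out=∅∪out(6)=∅
  fail(12) 'cc': from fail(11)=0 chase 'c': 0 ⇒ 11;  out={5}∪out(11)={5}
  fail(14) 'ca': from fail(11)=0 chase 'a': 0 ⇒ 1;  out={3}∪out(1)={3}
  fail(15) 'bc': from fail(6)=0 chase 'c': 0 ⇒ 11;  out=∅∪out(11)=∅
  fail(3) 'abb': from fail(2)=6 chase 'b': 6 ⇒ 7;  out=∅∪out(7)=∅
  fail(8) 'bbc': from fail(7)=6 chase 'c': 6 ⇒ 15;  out=∅∪out(15)=∅
  fail(13) 'ccc': from fail(12)=11 chase 'c': 11 ⇒ 12;  out={2}∪out(12)={2,5}
  fail(16) 'bcc': from fail(15)=11 chase 'c': 11 ⇒ 12;  out=∅∪out(12)={5}
  fail(4) 'abba': from fail(3)=7 chase 'a': 7→6→0 ⇒ 1;  out=∅∪out(1)=∅
  fail(9) 'bbcb': from fail(8)=15 chase 'b': 15→11→0 ⇒ 6;  out=∅∪out(6)=∅
  fail(17) 'bccc': from fail(16)=12 chase 'c': 12 ⇒ 13;  out=∅∪out(13)={2,5}
  fail(5) 'abbac': from fail(4)=1 chase 'c': 1→0 ⇒ 11;  out={0}∪out(11)={0}
  fail(10) 'bbcbb': from fail(9)=6 chase 'b': 6 ⇒ 7;  out={1}∪out(7)={1}
  fail(18) 'bcccc': from fail(17)=13 chase 'c': 13→12 ⇒ 13;  out={4}∪out(13)={2,4,5}

Run:
[0] read 'c'  n0⇒n11
[1] read 'a'  n11⇒n14  ** P3@[0:1]
[2] read 'b'  n14⇒n2 (fail-walked)
[3] read 'b'  n2⇒n3
[4] read 'c'  n3⇒n8 (fail-walked)
[5] read 'b'  n8⇒n9
[6] read 'b'  n9⇒n10  ** P1@[2:6]
[7] read 'c'  n10⇒n8 (fail-walked)
[8] read 'c'  n8⇒n16 (fail-walked)  ** P5@[7:8]
[9] read 'c'  n16⇒n17  ** P2@[7:9],P5@[8:9]
[10] read 'a'  n17⇒n14 (fail-walked)  ** P3@[9:10]
[11] read 'a'  n14⇒n1 (fail-walked)
[12] read 'a'  n1⇒n1 (fail-walked)
[13] read 'b'  n1⇒n2
[14] read 'b'  n2⇒n3
[15] read 'c'  n3⇒n8 (fail-walked)
[16] read 'c'  n8⇒n16 (fail-walked)  ** P5@[15:16]
[17] read 'c'  n16⇒n17  ** P2@[15:17],P5@[16:17]
[18] read 'c'  n17⇒n18  ** P2@[16:18],P4@[14:18],P5@[17:18]
[19] read 'a'  n18⇒n14 (fail-walked)  ** P3@[18:19]
[20] read 'b'  n14⇒n2 (fail-walked)
[21] read 'c'  n2⇒n15 (fail-walked)
[22] read 'c'  n15⇒n16  ** P5@[21:22]
[23] read 'b'  n16⇒n6 (fail-walked)
[24] read 'a'  n6⇒n1 (fail-walked)
[25] read 'b'  n1⇒n2
[26] read 'b'  n2⇒n3
[27] read 'c'  n3⇒n8 (fail-walked)
[28] read 'b'  n8⇒n9
[29] read 'b'  n9⇒n10  ** P1@[25:29]
[30] read 'b'  n10⇒n7 (fail-walked)
[31] read 'a'  n7⇒n1 (fail-walked)
[32] read 'a'  n1⇒n1 (fail-walked)
[33] read 'a'  n1⇒n1 (fail-walked)
[34] read 'b'  n1⇒n2
[35] read 'c'  n2⇒n15 (fail-walked)
[36] read 'a'  n15⇒n14 (fail-walked)  ** P3@[35:36]
[37] read 'b'  n14⇒n2 (fail-walked)
[38] read 'b'  n2⇒n3
[39] read 'a'  n3⇒n4
[40] read 'c'  n4⇒n5  ** P0@[36:40]
[41] read 'b'  n5⇒n6 (fail-walked)
[42] read 'a'  n6⇒n1 (fail-walked)
[43] read 'b'  n1⇒n2
[44] read 'a'  n2⇒n1 (fail-walked)
[45] read 'a'  n1⇒n1 (fail-walked)
[46] read 'b'  n1⇒n2
[47] read 'c'  n2⇒n15 (fail-walked)
[48] read 'c'  n15⇒n16  ** P5@[47:48]
[49] read 'c'  n16⇒n17  ** P2@[47:49],P5@[48:49]
[50] read 'c'  n17⇒n18  ** P2@[48:50],P4@[46:50],P5@[49:50]
[51] read 'a'  n18⇒n14 (fail-walked)  ** P3@[50:51]
[52] read 'b'  n14⇒n2 (fail-walked)
[53] read 'b'  n2⇒n3
[54] read 'a'  n3⇒n4
[55] read 'c'  n4⇒n5  ** P0@[51:55]
[56] read 'b'  n5⇒n6 (fail-walked)
[57] read 'a'  n6⇒n1 (fail-walked)
[58] read 'b'  n1⇒n2
[59] read 'b'  n2⇒n3
[60] read 'c'  n3⇒n8 (fail-walked)
[61] read 'c'  n8⇒n16 (fail-walked)  ** P5@[60:61]
[62] read 'c'  n16⇒n17  ** P2@[60:62],P5@[61:62]
[63] read 'c'  n17⇒n18  ** P2@[61:63],P4@[59:63],P5@[62:63]
[64] read 'c'  n18⇒n13 (fail-walked)  ** P2@[62:64],P5@[63:64]
[65] read 'c'  n13⇒n13 (fail-walked)  ** P2@[63:65],P5@[64:65]
[66] read 'c'  n13⇒n13 (fail-walked)  ** P2@[64:66],P5@[65:66]
[67] read 'a'  n13⇒n14 (fail-walked)  ** P3@[66:67]
[68] read 'c'  n14⇒n11 (fail-walked)
[69] read 'a'  n11⇒n14  ** P3@[68:69]
[70] read 'a'  n14⇒n1 (fail-walked)

Result: [[1,3],[6,1],[8,5],[9,2],[9,5],[10,3],[16,5],[17,2],[17,5],[18,2],[18,4],[18,5],[19,3],[22,5],[29,1],[36,3],[40,0],[48,5],[49,2],[49,5],[50,2],[50,4],[50,5],[51,3],[55,0],[61,5],[62,2],[62,5],[63,2],[63,4],[63,5],[64,2],[64,5],[65,2],[65,5],[66,2],[66,5],[67,3],[69,3]]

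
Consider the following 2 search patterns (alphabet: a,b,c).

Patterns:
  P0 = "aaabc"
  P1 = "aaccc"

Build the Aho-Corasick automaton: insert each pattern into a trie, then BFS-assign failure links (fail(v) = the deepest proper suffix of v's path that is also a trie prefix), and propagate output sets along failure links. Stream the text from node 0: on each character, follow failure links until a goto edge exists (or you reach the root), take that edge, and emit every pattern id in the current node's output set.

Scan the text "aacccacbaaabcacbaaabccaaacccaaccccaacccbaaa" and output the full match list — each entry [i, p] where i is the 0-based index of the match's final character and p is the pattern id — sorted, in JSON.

Build:
Trie nodes:
  n0 'ε': a→1
  n1 'a': a→2
  n2 'aa': a→3 c→6
  n3 'aaa': b→4
  n4 'aaab': c→5
  n5 'aaabc': ·  ←P0
  n6 'aac': c→7
  n7 'aacc': c→8
  n8 'aaccc': ·  ←P1

BFS fail/out derivation:
  fail(1) 'a': from fail(0)=0 chase 'a': 0 ⇒ 0;  out=∅∪out(0)=∅
  fail(2) 'aa': from fail(1)=0 chase 'a': 0 ⇒ 1;  out=∅∪out(1)=∅
  fail(3) 'aaa': from fail(2)=1 chase 'a': 1 ⇒ 2;  out=∅∪out(2)=∅
  fail(6) 'aac': from fail(2)=1 chase 'c': 1→0 ⇒ 0;  out=∅∪out(0)=∅
  fail(4) 'aaab': from fail(3)=2 chase 'b': 2→1→0 ⇒ 0;  out=∅∪out(0)=∅
  fail(7) 'aacc': from fail(6)=0 chase 'c': 0 ⇒ 0;  out=∅∪out(0)=∅
  fail(5) 'aaabc': from fail(4)=0 chase 'c': 0 ⇒ 0;  out={0}∪out(0)={0}
  fail(8) 'aaccc': from fail(7)=0 chase 'c': 0 ⇒ 0;  out={1}∪out(0)={1}

Run:
[0] read 'a'  n0⇒n1
[1] read 'a'  n1⇒n2
[2] read 'c'  n2⇒n6
[3] read 'c'  n6⇒n7
[4] read 'c'  n7⇒n8  → match P1@[0:4]
[5] read 'a'  n8⇒n1 (via fail)
[6] read 'c'  n1⇒n0 (via fail)
[7] read 'b'  n0⇒n0
[8] read 'a'  n0⇒n1
[9] read 'a'  n1⇒n2
[10] read 'a'  n2⇒n3
[11] read 'b'  n3⇒n4
[12] read 'c'  n4⇒n5  → match P0@[8:12]
[13] read 'a'  n5⇒n1 (via fail)
[14] read 'c'  n1⇒n0 (via fail)
[15] read 'b'  n0⇒n0
[16] read 'a'  n0⇒n1
[17] read 'a'  n1⇒n2
[18] read 'a'  n2⇒n3
[19] read 'b'  n3⇒n4
[20] read 'c'  n4⇒n5  → match P0@[16:20]
[21] read 'c'  n5⇒n0 (via fail)
[22] read 'a'  n0⇒n1
[23] read 'a'  n1⇒n2
[24] read 'a'  n2⇒n3
[25] read 'c'  n3⇒n6 (via fail)
[26] read 'c'  n6⇒n7
[27] read 'c'  n7⇒n8  → match P1@[23:27]
[28] read 'a'  n8⇒n1 (via fail)
[29] read 'a'  n1⇒n2
[30] read 'c'  n2⇒n6
[31] read 'c'  n6⇒n7
[32] read 'c'  n7⇒n8  → match P1@[28:32]
[33] read 'c'  n8⇒n0 (via fail)
[34] read 'a'  n0⇒n1
[35] read 'a'  n1⇒n2
[36] read 'c'  n2⇒n6
[37] read 'c'  n6⇒n7
[38] read 'c'  n7⇒n8  → match P1@[34:38]
[39] read 'b'  n8⇒n0 (via fail)
[40] read 'a'  n0⇒n1
[41] read 'a'  n1⇒n2
[42] read 'a'  n2⇒n3

Result: [[4,1],[12,0],[20,0],[27,1],[32,1],[38,1]]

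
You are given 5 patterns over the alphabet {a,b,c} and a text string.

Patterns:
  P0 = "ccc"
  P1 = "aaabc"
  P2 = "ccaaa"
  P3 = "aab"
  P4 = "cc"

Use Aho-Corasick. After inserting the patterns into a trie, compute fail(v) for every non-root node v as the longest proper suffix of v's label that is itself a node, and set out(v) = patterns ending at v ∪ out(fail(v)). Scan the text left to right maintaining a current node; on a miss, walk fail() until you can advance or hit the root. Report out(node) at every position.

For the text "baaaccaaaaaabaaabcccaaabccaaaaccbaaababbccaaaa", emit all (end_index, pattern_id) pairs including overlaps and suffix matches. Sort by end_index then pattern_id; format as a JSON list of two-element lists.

Construct AC machine:
Trie nodes:
  0='ε' goto a→4 c→1
  1='c' goto c→2
  2='cc' goto a→9 c→3  ←P4
  3='ccc' goto ·  ←P0
  4='a' goto a→5
  5='aa' goto a→6 b→12
  6='aaa' goto b→7
  7='aaab' goto c→8
  8='aaabc' goto ·  ←P1
  9='cca' goto a→10
  10='ccaa' goto a→11
  11='ccaaa' goto ·  ←P2
  12='aab' goto ·  ←P3

Failure links (BFS by depth):
  fail(1) 'c': from fail(0)=0 chase 'c': 0 ⇒ 0;  out=∅∪out(0)=∅
  fail(4) 'a': from fail(0)=0 chase 'a': 0 ⇒ 0;  out=∅∪out(0)=∅
  fail(2) 'cc': from fail(1)=0 chase 'c': 0 ⇒ 1;  out={4}∪out(1)={4}
  fail(5) 'aa': from fail(4)=0 chase 'a': 0 ⇒ 4;  out=∅∪out(4)=∅
  fail(3) 'ccc': from fail(2)=1 chase 'c': 1 ⇒ 2;  out={0}∪out(2)={0,4}
  fail(6) 'aaa': from fail(5)=4 chase 'a': 4 ⇒ 5;  out=∅∪out(5)=∅
  fail(9) 'cca': from fail(2)=1 chase 'a': 1→0 ⇒ 4;  out=∅∪out(4)=∅
  fail(12) 'aab': from fail(5)=4 chase 'b': 4→0 ⇒ 0;  out={3}∪out(0)={3}
  fail(7) 'aaab': from fail(6)=5 chase 'b': 5 ⇒ 12;  out=∅∪out(12)={3}
  fail(10) 'ccaa': from fail(9)=4 chase 'a': 4 ⇒ 5;  out=∅∪out(5)=∅
  fail(8) 'aaabc': from fail(7)=12 chase 'c': 12→0 ⇒ 1;  out={1}∪out(1)={1}
  fail(11) 'ccaaa': from fail(10)=5 chase 'a': 5 ⇒ 6;  out={2}∪out(6)={2}

Run:
pos 0 'b': at 0
pos 1 'a': at 4
pos 2 'a': at 5
pos 3 'a': at 6
pos 4 'c': at 1 (via fail)
pos 5 'c': at 2  emit P4@[4:5]
pos 6 'a': at 9
pos 7 'a': at 10
pos 8 'a': at 11  emit P2@[4:8]
pos 9 'a': at 6 (via fail)
pos 10 'a': at 6 (via fail)
pos 11 'a': at 6 (via fail)
pos 12 'b': at 7  emit P3@[10:12]
pos 13 'a': at 4 (via fail)
pos 14 'a': at 5
pos 15 'a': at 6
pos 16 'b': at 7  emit P3@[14:16]
pos 17 'c': at 8  emit P1@[13:17]
pos 18 'c': at 2 (via fail)  emit P4@[17:18]
pos 19 'c': at 3  emit P0@[17:19],P4@[18:19]
pos 20 'a': at 9 (via fail)
pos 21 'a': at 10
pos 22 'a': at 11  emit P2@[18:22]
pos 23 'b': at 7 (via fail)  emit P3@[21:23]
pos 24 'c': at 8  emit P1@[20:24]
pos 25 'c': at 2 (via fail)  emit P4@[24:25]
pos 26 'a': at 9
pos 27 'a': at 10
pos 28 'a': at 11  emit P2@[24:28]
pos 29 'a': at 6 (via fail)
pos 30 'c': at 1 (via fail)
pos 31 'c': at 2  emit P4@[30:31]
pos 32 'b': at 0 (via fail)
pos 33 'a': at 4
pos 34 'a': at 5
pos 35 'a': at 6
pos 36 'b': at 7  emit P3@[34:36]
pos 37 'a': at 4 (via fail)
pos 38 'b': at 0 (via fail)
pos 39 'b': at 0
pos 40 'c': at 1
pos 41 'c': at 2  emit P4@[40:41]
pos 42 'a': at 9
pos 43 'a': at 10
pos 44 'a': at 11  emit P2@[40:44]
pos 45 'a': at 6 (via fail)

Result: [[5,4],[8,2],[12,3],[16,3],[17,1],[18,4],[19,0],[19,4],[22,2],[23,3],[24,1],[25,4],[28,2],[31,4],[36,3],[41,4],[44,2]]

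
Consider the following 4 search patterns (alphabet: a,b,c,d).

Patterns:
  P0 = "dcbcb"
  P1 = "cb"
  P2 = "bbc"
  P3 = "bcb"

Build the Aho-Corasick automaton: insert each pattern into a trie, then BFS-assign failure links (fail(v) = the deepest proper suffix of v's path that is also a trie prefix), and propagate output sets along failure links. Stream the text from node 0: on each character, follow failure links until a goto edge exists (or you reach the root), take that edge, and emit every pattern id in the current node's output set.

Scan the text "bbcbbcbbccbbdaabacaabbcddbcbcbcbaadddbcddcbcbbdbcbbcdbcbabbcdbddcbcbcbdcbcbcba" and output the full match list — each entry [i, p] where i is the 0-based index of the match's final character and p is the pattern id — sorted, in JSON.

Build automaton:
Trie (insert patterns):
  0='ε' goto b→8 c→6 d→1
  1='d' goto c→2
  2='dc' goto b→3
  3='dcb' goto c→4
  4='dcbc' goto b→5
  5='dcbcb' goto ·  ←P0
  6='c' goto b→7
  7='cb' goto ·  ←P1
  8='b' goto b→9 c→11
  9='bb' goto c→10
  10='bbc' goto ·  ←P2
  11='bc' goto b→12
  12='bcb' goto ·  ←P3

BFS fail/out derivation:
  fail(1) 'd': from fail(0)=0 chase 'd': 0 ⇒ 0;  out=∅∪out(0)=∅
  fail(6) 'c': from fail(0)=0 chase 'c': 0 ⇒ 0;  out=∅∪out(0)=∅
  fail(8) 'b': from fail(0)=0 chase 'b': 0 ⇒ 0;  out=∅∪out(0)=∅
  fail(2) 'dc': from fail(1)=0 chase 'c': 0 ⇒ 6;  out=∅∪out(6)=∅
  fail(7) 'cb': from fail(6)=0 chase 'b': 0 ⇒ 8;  out={1}∪out(8)={1}
  fail(9) 'bb': from fail(8)=0 chase 'b': 0 ⇒ 8;  out=∅∪out(8)=∅
  fail(11) 'bc': from fail(8)=0 chase 'c': 0 ⇒ 6;  out=∅∪out(6)=∅
  fail(3) 'dcb': from fail(2)=6 chase 'b': 6 ⇒ 7;  out=∅∪out(7)={1}
  fail(10) 'bbc': from fail(9)=8 chase 'c': 8 ⇒ 11;  out={2}∪out(11)={2}
  fail(12) 'bcb': from fail(11)=6 chase 'b': 6 ⇒ 7;  out={3}∪out(7)={1,3}
  fail(4) 'dcbc': from fail(3)=7 chase 'c': 7→8 ⇒ 11;  out=∅∪out(11)=∅
  fail(5) 'dcbcb': from fail(4)=11 chase 'b': 11 ⇒ 12;  out={0}∪out(12)={0,1,3}

Run:
i=0 'b': node 0→8
i=1 'b': node 8→9
i=2 'c': node 9→10  emit P2@[0:2]
i=3 'b': node 10→12 (fail-walked)  emit P1@[2:3],P3@[1:3]
i=4 'b': node 12→9 (fail-walked)
i=5 'c': node 9→10  emit P2@[3:5]
i=6 'b': node 10→12 (fail-walked)  emit P1@[5:6],P3@[4:6]
i=7 'b': node 12→9 (fail-walked)
i=8 'c': node 9→10  emit P2@[6:8]
i=9 'c': node 10→6 (fail-walked)
i=10 'b': node 6→7  emit P1@[9:10]
i=11 'b': node 7→9 (fail-walked)
i=12 'd': node 9→1 (fail-walked)
i=13 'a': node 1→0 (fail-walked)
i=14 'a': node 0→0
i=15 'b': node 0→8
i=16 'a': node 8→0 (fail-walked)
i=17 'c': node 0→6
i=18 'a': node 6→0 (fail-walked)
i=19 'a': node 0→0
i=20 'b': node 0→8
i=21 'b': node 8→9
i=22 'c': node 9→10  emit P2@[20:22]
i=23 'd': node 10→1 (fail-walked)
i=24 'd': node 1→1 (fail-walked)
i=25 'b': node 1→8 (fail-walked)
i=26 'c': node 8→11
i=27 'b': node 11→12  emit P1@[26:27],P3@[25:27]
i=28 'c': node 12→11 (fail-walked)
i=29 'b': node 11→12  emit P1@[28:29],P3@[27:29]
i=30 'c': node 12→11 (fail-walked)
i=31 'b': node 11→12  emit P1@[30:31],P3@[29:31]
i=32 'a': node 12→0 (fail-walked)
i=33 'a': node 0→0
i=34 'd': node 0→1
i=35 'd': node 1→1 (fail-walked)
i=36 'd': node 1→1 (fail-walked)
i=37 'b': node 1→8 (fail-walked)
i=38 'c': node 8→11
i=39 'd': node 11→1 (fail-walked)
i=40 'd': node 1→1 (fail-walked)
i=41 'c': node 1→2
i=42 'b': node 2→3  emit P1@[41:42]
i=43 'c': node 3→4
i=44 'b': node 4→5  emit P0@[40:44],P1@[43:44],P3@[42:44]
i=45 'b': node 5→9 (fail-walked)
i=46 'd': node 9→1 (fail-walked)
i=47 'b': node 1→8 (fail-walked)
i=48 'c': node 8→11
i=49 'b': node 11→12  emit P1@[48:49],P3@[47:49]
i=50 'b': node 12→9 (fail-walked)
i=51 'c': node 9→10  emit P2@[49:51]
i=52 'd': node 10→1 (fail-walked)
i=53 'b': node 1→8 (fail-walked)
i=54 'c': node 8→11
i=55 'b': node 11→12  emit P1@[54:55],P3@[53:55]
i=56 'a': node 12→0 (fail-walked)
i=57 'b': node 0→8
i=58 'b': node 8→9
i=59 'c': node 9→10  emit P2@[57:59]
i=60 'd': node 10→1 (fail-walked)
i=61 'b': node 1→8 (fail-walked)
i=62 'd': node 8→1 (fail-walked)
i=63 'd': node 1→1 (fail-walked)
i=64 'c': node 1→2
i=65 'b': node 2→3  emit P1@[64:65]
i=66 'c': node 3→4
i=67 'b': node 4→5  emit P0@[63:67],P1@[66:67],P3@[65:67]
i=68 'c': node 5→11 (fail-walked)
i=69 'b': node 11→12  emit P1@[68:69],P3@[67:69]
i=70 'd': node 12→1 (fail-walked)
i=71 'c': node 1→2
i=72 'b': node 2→3  emit P1@[71:72]
i=73 'c': node 3→4
i=74 'b': node 4→5  emit P0@[70:74],P1@[73:74],P3@[72:74]
i=75 'c': node 5→11 (fail-walked)
i=76 'b': node 11→12  emit P1@[75:76],P3@[74:76]
i=77 'a': node 12→0 (fail-walked)

Matches: [[2,2],[3,1],[3,3],[5,2],[6,1],[6,3],[8,2],[10,1],[22,2],[27,1],[27,3],[29,1],[29,3],[31,1],[31,3],[42,1],[44,0],[44,1],[44,3],[49,1],[49,3],[51,2],[55,1],[55,3],[59,2],[65,1],[67,0],[67,1],[67,3],[69,1],[69,3],[72,1],[74,0],[74,1],[74,3],[76,1],[76,3]]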